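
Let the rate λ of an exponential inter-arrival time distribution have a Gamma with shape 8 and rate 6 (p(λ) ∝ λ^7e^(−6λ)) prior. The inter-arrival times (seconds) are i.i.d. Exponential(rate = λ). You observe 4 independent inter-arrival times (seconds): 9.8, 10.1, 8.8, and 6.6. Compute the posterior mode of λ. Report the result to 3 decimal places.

λ̂_MAP = 0.266

The Exponential(rate=λ) likelihood is ∝ λ^n e^(−λΣtᵢ). Here n = 4 and Σtᵢ = 9.8 + 10.1 + 8.8 + 6.6 = 35.3.
Posterior ∝ λ^7e^(−6λ) · λ^4e^(−35.3λ) = λ^11e^(−41.3λ), i.e. Gamma(12, 41.3).
Mode = (a−1)/b = 11/41.3 ≈ 0.266.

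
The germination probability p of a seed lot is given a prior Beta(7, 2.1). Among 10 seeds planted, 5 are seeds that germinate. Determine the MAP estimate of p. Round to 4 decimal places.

p̂_MAP = 0.6433

Prior: Beta(7, 2.1).
Data: 5 successes in 10 trials. The binomial likelihood contributes p^5(1−p)^5, so the posterior is Beta(7+5, 2.1+5) = Beta(12, 7.1).
For Beta(a, b) with a, b > 1 the mode is (a−1)/(a+b−2) = 11/17.1 ≈ 0.6433.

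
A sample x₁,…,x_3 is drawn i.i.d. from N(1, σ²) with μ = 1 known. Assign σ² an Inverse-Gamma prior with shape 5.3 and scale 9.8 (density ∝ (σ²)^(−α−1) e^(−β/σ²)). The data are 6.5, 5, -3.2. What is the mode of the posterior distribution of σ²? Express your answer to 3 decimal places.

Sum of squared deviations about the known mean: SS = (6.5−1)² + (5−1)² + (-3.2−1)² = 63.89.
The Normal likelihood contributes (σ²)^(−n/2) exp(−SS/(2σ²)), so the posterior is Inverse-Gamma(α + n/2, β + SS/2) = Inverse-Gamma(6.8, 41.745).
The mode of Inverse-Gamma(a, b) is b/(a+1) = 41.745/7.8 ≈ 5.352.

σ̂²_MAP = 5.352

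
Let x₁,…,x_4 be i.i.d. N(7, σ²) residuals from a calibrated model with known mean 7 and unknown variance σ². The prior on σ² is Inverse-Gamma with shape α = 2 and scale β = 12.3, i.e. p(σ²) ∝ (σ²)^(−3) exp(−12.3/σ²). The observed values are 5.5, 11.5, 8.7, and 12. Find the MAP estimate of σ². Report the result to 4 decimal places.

Sum of squared deviations about the known mean: SS = (5.5−7)² + (11.5−7)² + (8.7−7)² + (12−7)² = 50.39.
The Normal likelihood contributes (σ²)^(−n/2) exp(−SS/(2σ²)), so the posterior is Inverse-Gamma(α + n/2, β + SS/2) = Inverse-Gamma(4, 37.495).
The mode of Inverse-Gamma(a, b) is b/(a+1) = 37.495/5 ≈ 7.4990.

σ̂²_MAP = 7.4990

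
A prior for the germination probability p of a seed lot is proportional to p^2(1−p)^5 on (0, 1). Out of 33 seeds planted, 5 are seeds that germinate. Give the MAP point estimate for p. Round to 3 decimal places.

p̂_MAP = 0.175

The prior density ∝ p^2(1−p)^5 is the kernel of Beta(3, 6).
Data: 5 successes in 33 trials. The binomial likelihood contributes p^5(1−p)^28, so the posterior is Beta(3+5, 6+28) = Beta(8, 34).
For Beta(a, b) with a, b > 1 the mode is (a−1)/(a+b−2) = 7/40 ≈ 0.175.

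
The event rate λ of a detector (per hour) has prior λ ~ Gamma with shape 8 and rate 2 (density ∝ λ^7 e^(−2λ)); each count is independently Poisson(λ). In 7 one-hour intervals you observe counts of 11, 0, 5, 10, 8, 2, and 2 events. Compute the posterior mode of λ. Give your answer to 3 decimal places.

Σxᵢ = 11+0+5+10+8+2+2 = 38, with n = 7.
Posterior ∝ λ^7e^(−2λ) · λ^38e^(−7λ) = λ^45e^(−9λ), i.e. Gamma(shape=46, rate=9).
The mode of a Gamma(a, b) with a ≥ 1 (shape–rate) is (a−1)/b = 45/9 ≈ 5.000.

λ̂_MAP = 5.000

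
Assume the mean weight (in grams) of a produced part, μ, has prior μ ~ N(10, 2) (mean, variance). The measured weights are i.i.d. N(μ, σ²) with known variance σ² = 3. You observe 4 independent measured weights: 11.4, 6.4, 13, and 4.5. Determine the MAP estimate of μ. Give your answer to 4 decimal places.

μ̂_MAP = 9.1455

n = 4; x̄ = (11.4 + 6.4 + 13 + 4.5)/4 = 35.3/4 = 8.825.
For a Normal prior and Normal likelihood with known variance, the posterior is Normal; its mode equals its mean, the precision-weighted average.
Prior precision 1/σ₀² = 1/2 = 0.5; data precision n/σ² = 4/3.
μ̂ = (0.5·10 + (4/3)·8.825) / (0.5 + 4/3) = (503/30)/(11/6) = 503/55 ≈ 9.1455.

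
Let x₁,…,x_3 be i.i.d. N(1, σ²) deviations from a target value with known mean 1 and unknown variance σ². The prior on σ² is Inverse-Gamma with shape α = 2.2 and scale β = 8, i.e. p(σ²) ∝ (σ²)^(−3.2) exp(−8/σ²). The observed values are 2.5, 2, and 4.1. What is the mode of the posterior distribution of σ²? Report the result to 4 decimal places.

Sum of squared deviations about the known mean: SS = (2.5−1)² + (2−1)² + (4.1−1)² = 12.86.
The Normal likelihood contributes (σ²)^(−n/2) exp(−SS/(2σ²)), so the posterior is Inverse-Gamma(α + n/2, β + SS/2) = Inverse-Gamma(3.7, 14.43).
The mode of Inverse-Gamma(a, b) is b/(a+1) = 14.43/4.7 ≈ 3.0702.

σ̂²_MAP = 3.0702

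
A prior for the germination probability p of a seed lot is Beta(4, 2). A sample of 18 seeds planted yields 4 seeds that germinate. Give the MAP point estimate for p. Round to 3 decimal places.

p̂_MAP = 0.318

Prior: Beta(4, 2).
Data: 4 successes in 18 trials. The binomial likelihood contributes p^4(1−p)^14, so the posterior is Beta(4+4, 2+14) = Beta(8, 16).
For Beta(a, b) with a, b > 1 the mode is (a−1)/(a+b−2) = 7/22 ≈ 0.318.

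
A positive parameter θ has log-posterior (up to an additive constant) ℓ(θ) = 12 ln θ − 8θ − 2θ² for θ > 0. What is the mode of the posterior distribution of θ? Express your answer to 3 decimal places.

ℓ'(θ) = 12/θ − 8 − 4θ. Setting this to zero and multiplying by θ: 4θ² + 8θ − 12 = 0.
θ = (−8 + √(8² + 4·4·12)) / (2·4) = (−8 + √256) / 8 = (−8 + 16)/8 = 1.
ℓ''(θ) = −12/θ² − 4 < 0, confirming a maximum.

θ̂_MAP = 1.000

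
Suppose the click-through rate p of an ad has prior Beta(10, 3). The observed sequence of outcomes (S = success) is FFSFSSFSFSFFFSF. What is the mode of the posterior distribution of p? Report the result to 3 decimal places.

p̂_MAP = 0.577

Prior: Beta(10, 3).
Data: 6 successes in 15 trials (from the sequence). The binomial likelihood contributes p^6(1−p)^9, so the posterior is Beta(10+6, 3+9) = Beta(16, 12).
For Beta(a, b) with a, b > 1 the mode is (a−1)/(a+b−2) = 15/26 ≈ 0.577.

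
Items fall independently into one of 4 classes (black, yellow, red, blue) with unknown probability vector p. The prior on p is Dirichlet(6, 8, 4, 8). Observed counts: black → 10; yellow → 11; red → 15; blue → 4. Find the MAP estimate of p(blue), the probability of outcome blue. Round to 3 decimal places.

MAP estimate of p(blue) = 0.177

The posterior is Dirichlet(αᵢ + nᵢ) = Dirichlet(16, 19, 19, 12).
For a Dirichlet(a₁,…,a_K) with all aᵢ > 1, the mode has j-th component (aⱼ − 1)/(Σaᵢ − K).
Here Σaᵢ = 66 and K = 4, so p(blue) = (12 − 1)/(66 − 4) = 11/62 ≈ 0.177.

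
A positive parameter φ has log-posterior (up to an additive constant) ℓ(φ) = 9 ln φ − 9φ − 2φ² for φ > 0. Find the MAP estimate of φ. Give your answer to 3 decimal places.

φ̂_MAP = 0.750

ℓ'(φ) = 9/φ − 9 − 4φ. Setting this to zero and multiplying by φ: 4φ² + 9φ − 9 = 0.
φ = (−9 + √(9² + 4·4·9)) / (2·4) = (−9 + √225) / 8 = (−9 + 15)/8 = 3/4.
ℓ''(φ) = −9/φ² − 4 < 0, confirming a maximum.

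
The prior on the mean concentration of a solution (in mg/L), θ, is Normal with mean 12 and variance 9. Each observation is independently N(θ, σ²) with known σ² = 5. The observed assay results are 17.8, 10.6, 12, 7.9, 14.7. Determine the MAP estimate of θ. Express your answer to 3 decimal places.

n = 5; x̄ = (17.8 + 10.6 + 12 + 7.9 + 14.7)/5 = 63/5 = 12.6.
For a Normal prior and Normal likelihood with known variance, the posterior is Normal; its mode equals its mean, the precision-weighted average.
Prior precision 1/σ₀² = 1/9; data precision n/σ² = 5/5 = 1.
θ̂ = ((1/9)·12 + 1·12.6) / (1/9 + 1) = (209/15)/(10/9) = 12.540.

θ̂_MAP = 12.540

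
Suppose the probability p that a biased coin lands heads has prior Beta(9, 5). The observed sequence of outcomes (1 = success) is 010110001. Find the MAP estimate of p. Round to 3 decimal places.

Prior: Beta(9, 5).
Data: 4 successes in 9 trials (from the sequence). The binomial likelihood contributes p^4(1−p)^5, so the posterior is Beta(9+4, 5+5) = Beta(13, 10).
For Beta(a, b) with a, b > 1 the mode is (a−1)/(a+b−2) = 12/21 ≈ 0.571.

p̂_MAP = 0.571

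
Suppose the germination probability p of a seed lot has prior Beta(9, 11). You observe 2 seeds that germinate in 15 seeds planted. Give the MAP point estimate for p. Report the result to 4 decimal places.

p̂_MAP = 0.3030

Prior: Beta(9, 11).
Data: 2 successes in 15 trials. The binomial likelihood contributes p^2(1−p)^13, so the posterior is Beta(9+2, 11+13) = Beta(11, 24).
For Beta(a, b) with a, b > 1 the mode is (a−1)/(a+b−2) = 10/33 ≈ 0.3030.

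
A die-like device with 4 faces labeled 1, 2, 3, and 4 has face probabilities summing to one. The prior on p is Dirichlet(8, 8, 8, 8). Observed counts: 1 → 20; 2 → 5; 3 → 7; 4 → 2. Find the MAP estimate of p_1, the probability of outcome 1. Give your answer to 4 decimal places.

MAP estimate: 0.4355

The posterior is Dirichlet(αᵢ + nᵢ) = Dirichlet(28, 13, 15, 10).
For a Dirichlet(a₁,…,a_K) with all aᵢ > 1, the mode has j-th component (aⱼ − 1)/(Σaᵢ − K).
Here Σaᵢ = 66 and K = 4, so p_1 = (28 − 1)/(66 − 4) = 27/62 ≈ 0.4355.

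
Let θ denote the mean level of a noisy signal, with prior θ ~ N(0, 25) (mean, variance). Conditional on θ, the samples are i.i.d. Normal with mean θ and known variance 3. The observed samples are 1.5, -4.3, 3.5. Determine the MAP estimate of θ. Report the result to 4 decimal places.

n = 3; x̄ = (1.5 + (-4.3) + 3.5)/3 = 0.7/3 = 7/30 ≈ 0.2333.
For a Normal prior and Normal likelihood with known variance, the posterior is Normal; its mode equals its mean, the precision-weighted average.
Prior precision 1/σ₀² = 1/25 = 0.04; data precision n/σ² = 3/3 = 1.
θ̂ = (0.04·0 + 1·(7/30)) / (0.04 + 1) = (7/30)/1.04 = 35/156 ≈ 0.2244.

θ̂_MAP = 0.2244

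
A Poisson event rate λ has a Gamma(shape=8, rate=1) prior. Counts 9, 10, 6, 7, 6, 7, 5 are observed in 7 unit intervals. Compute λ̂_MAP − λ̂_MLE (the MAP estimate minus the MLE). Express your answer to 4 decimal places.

Σxᵢ = 50. Posterior is Gamma(58, 8); MAP = (58−1)/8 = 57/8 ≈ 7.12500.
MLE = x̄ = 50/7 ≈ 7.14286.
Difference = 57/8 − 50/7 = -1/56 ≈ -0.0179.

MAP − MLE = -0.0179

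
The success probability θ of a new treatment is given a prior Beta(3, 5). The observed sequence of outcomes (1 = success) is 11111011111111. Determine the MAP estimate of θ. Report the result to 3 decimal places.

θ̂_MAP = 0.750

Prior: Beta(3, 5).
Data: 13 successes in 14 trials (from the sequence). The binomial likelihood contributes θ^13(1−θ)^1, so the posterior is Beta(3+13, 5+1) = Beta(16, 6).
For Beta(a, b) with a, b > 1 the mode is (a−1)/(a+b−2) = 15/20 ≈ 0.750.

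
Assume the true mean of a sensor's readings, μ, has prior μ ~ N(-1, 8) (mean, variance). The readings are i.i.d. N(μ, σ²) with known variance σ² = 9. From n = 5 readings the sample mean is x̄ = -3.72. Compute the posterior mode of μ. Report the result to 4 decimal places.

μ̂_MAP = -3.2204

n = 5, x̄ = -3.72.
For a Normal prior and Normal likelihood with known variance, the posterior is Normal; its mode equals its mean, the precision-weighted average.
Prior precision 1/σ₀² = 1/8 = 0.125; data precision n/σ² = 5/9.
μ̂ = (0.125·(-1) + (5/9)·(-3.72)) / (0.125 + 5/9) = (-263/120)/(49/72) = -789/245 ≈ -3.2204.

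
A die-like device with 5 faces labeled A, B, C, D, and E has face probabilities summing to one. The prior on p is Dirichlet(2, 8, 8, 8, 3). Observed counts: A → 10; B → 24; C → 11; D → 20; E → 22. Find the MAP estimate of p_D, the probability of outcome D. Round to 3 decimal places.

MAP estimate of p_D = 0.243

The posterior is Dirichlet(αᵢ + nᵢ) = Dirichlet(12, 32, 19, 28, 25).
For a Dirichlet(a₁,…,a_K) with all aᵢ > 1, the mode has j-th component (aⱼ − 1)/(Σaᵢ − K).
Here Σaᵢ = 116 and K = 5, so p_D = (28 − 1)/(116 − 5) = 27/111 ≈ 0.243.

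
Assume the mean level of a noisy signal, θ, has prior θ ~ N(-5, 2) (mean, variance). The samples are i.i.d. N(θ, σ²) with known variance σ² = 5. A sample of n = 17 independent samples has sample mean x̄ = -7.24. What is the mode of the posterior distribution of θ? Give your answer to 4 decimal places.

n = 17, x̄ = -7.24.
For a Normal prior and Normal likelihood with known variance, the posterior is Normal; its mode equals its mean, the precision-weighted average.
Prior precision 1/σ₀² = 1/2 = 0.5; data precision n/σ² = 17/5 = 3.4.
θ̂ = (0.5·(-5) + 3.4·(-7.24)) / (0.5 + 3.4) = (-27.116)/3.9 = -6779/975 ≈ -6.9528.

θ̂_MAP = -6.9528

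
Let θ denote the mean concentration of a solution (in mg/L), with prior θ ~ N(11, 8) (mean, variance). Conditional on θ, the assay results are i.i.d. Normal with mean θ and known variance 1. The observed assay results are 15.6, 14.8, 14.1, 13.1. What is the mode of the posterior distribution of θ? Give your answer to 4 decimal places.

θ̂_MAP = 14.2970

n = 4; x̄ = (15.6 + 14.8 + 14.1 + 13.1)/4 = 57.6/4 = 14.4.
For a Normal prior and Normal likelihood with known variance, the posterior is Normal; its mode equals its mean, the precision-weighted average.
Prior precision 1/σ₀² = 1/8 = 0.125; data precision n/σ² = 4/1 = 4.
θ̂ = (0.125·11 + 4·14.4) / (0.125 + 4) = 58.975/4.125 = 2359/165 ≈ 14.2970.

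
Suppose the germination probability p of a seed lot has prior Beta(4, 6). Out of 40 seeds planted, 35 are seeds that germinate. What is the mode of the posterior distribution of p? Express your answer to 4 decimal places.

Prior: Beta(4, 6).
Data: 35 successes in 40 trials. The binomial likelihood contributes p^35(1−p)^5, so the posterior is Beta(4+35, 6+5) = Beta(39, 11).
For Beta(a, b) with a, b > 1 the mode is (a−1)/(a+b−2) = 38/48 ≈ 0.7917.

p̂_MAP = 0.7917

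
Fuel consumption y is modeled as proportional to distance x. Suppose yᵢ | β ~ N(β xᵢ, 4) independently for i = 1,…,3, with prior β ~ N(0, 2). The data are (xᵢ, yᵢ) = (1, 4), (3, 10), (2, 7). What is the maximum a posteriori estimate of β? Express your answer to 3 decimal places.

log p(β | y) = −Σ(yᵢ − βxᵢ)²/(2·4) − β²/(2·2) + const.
Setting the derivative to zero: Σxᵢ(yᵢ − βxᵢ)/4 − β/2 = 0, so β = Σxᵢyᵢ / (Σxᵢ² + σ²/τ²).
Σxᵢyᵢ = 1·4 + 3·10 + 2·7 = 48; Σxᵢ² = 14; σ²/τ² = 2.
β̂_MAP = 48 / (14 + 2) = 48/16 ≈ 3.000.

β̂_MAP = 3.000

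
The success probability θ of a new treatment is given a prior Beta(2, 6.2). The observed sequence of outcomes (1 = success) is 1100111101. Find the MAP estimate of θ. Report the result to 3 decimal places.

θ̂_MAP = 0.494

Prior: Beta(2, 6.2).
Data: 7 successes in 10 trials (from the sequence). The binomial likelihood contributes θ^7(1−θ)^3, so the posterior is Beta(2+7, 6.2+3) = Beta(9, 9.2).
For Beta(a, b) with a, b > 1 the mode is (a−1)/(a+b−2) = 8/16.2 ≈ 0.494.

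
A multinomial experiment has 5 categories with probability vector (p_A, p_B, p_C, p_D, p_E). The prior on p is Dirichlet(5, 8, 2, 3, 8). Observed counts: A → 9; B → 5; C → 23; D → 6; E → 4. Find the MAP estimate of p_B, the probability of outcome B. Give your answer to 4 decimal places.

The posterior is Dirichlet(αᵢ + nᵢ) = Dirichlet(14, 13, 25, 9, 12).
For a Dirichlet(a₁,…,a_K) with all aᵢ > 1, the mode has j-th component (aⱼ − 1)/(Σaᵢ − K).
Here Σaᵢ = 73 and K = 5, so p_B = (13 − 1)/(73 − 5) = 12/68 ≈ 0.1765.

MAP estimate of p_B = 0.1765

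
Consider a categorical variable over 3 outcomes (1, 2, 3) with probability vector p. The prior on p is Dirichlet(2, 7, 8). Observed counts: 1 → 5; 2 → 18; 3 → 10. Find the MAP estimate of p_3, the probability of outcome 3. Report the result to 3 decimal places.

The posterior is Dirichlet(αᵢ + nᵢ) = Dirichlet(7, 25, 18).
For a Dirichlet(a₁,…,a_K) with all aᵢ > 1, the mode has j-th component (aⱼ − 1)/(Σaᵢ − K).
Here Σaᵢ = 50 and K = 3, so p_3 = (18 − 1)/(50 − 3) = 17/47 ≈ 0.362.

MAP estimate: 0.362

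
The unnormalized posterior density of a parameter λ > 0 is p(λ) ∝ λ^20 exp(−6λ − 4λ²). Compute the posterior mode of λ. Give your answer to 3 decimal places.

λ̂_MAP = 1.250

ℓ'(λ) = 20/λ − 6 − 8λ. Setting this to zero and multiplying by λ: 8λ² + 6λ − 20 = 0.
λ = (−6 + √(6² + 4·8·20)) / (2·8) = (−6 + √676) / 16 = (−6 + 26)/16 = 5/4.
ℓ''(λ) = −20/λ² − 8 < 0, confirming a maximum.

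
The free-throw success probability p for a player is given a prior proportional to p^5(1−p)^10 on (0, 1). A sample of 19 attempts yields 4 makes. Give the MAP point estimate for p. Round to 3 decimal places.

The prior density ∝ p^5(1−p)^10 is the kernel of Beta(6, 11).
Data: 4 successes in 19 trials. The binomial likelihood contributes p^4(1−p)^15, so the posterior is Beta(6+4, 11+15) = Beta(10, 26).
For Beta(a, b) with a, b > 1 the mode is (a−1)/(a+b−2) = 9/34 ≈ 0.265.

p̂_MAP = 0.265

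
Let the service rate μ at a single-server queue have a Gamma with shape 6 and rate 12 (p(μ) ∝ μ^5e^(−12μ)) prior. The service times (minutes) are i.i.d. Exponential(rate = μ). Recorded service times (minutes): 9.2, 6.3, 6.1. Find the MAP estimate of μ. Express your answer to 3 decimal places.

μ̂_MAP = 0.238

The Exponential(rate=μ) likelihood is ∝ μ^n e^(−μΣtᵢ). Here n = 3 and Σtᵢ = 9.2 + 6.3 + 6.1 = 21.6.
Posterior ∝ μ^5e^(−12μ) · μ^3e^(−21.6μ) = μ^8e^(−33.6μ), i.e. Gamma(9, 33.6).
Mode = (a−1)/b = 8/33.6 ≈ 0.238.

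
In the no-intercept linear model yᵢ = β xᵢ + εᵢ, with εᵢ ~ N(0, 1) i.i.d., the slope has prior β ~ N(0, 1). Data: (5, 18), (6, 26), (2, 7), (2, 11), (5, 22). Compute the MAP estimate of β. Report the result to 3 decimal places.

β̂_MAP = 4.126

log p(β | y) = −Σ(yᵢ − βxᵢ)²/(2·1) − β²/(2·1) + const.
Setting the derivative to zero: Σxᵢ(yᵢ − βxᵢ)/1 − β/1 = 0, so β = Σxᵢyᵢ / (Σxᵢ² + σ²/τ²).
Σxᵢyᵢ = 5·18 + 6·26 + 2·7 + 2·11 + 5·22 = 392; Σxᵢ² = 94; σ²/τ² = 1.
β̂_MAP = 392 / (94 + 1) = 392/95 ≈ 4.126.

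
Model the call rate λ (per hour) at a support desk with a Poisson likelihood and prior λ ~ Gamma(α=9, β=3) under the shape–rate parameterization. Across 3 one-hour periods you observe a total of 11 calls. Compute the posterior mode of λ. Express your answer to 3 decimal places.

λ̂_MAP = 3.167

Σxᵢ = 11, n = 3.
Posterior ∝ λ^8e^(−3λ) · λ^11e^(−3λ) = λ^19e^(−6λ), i.e. Gamma(shape=20, rate=6).
The mode of a Gamma(a, b) with a ≥ 1 (shape–rate) is (a−1)/b = 19/6 ≈ 3.167.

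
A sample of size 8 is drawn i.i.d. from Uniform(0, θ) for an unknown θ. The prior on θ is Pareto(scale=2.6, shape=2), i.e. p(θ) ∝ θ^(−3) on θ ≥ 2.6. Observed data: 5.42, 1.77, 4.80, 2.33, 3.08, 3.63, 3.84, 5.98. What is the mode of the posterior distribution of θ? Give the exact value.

The Uniform(0, θ) likelihood is θ^(−n) for θ ≥ max(xᵢ), zero otherwise. Here max(xᵢ) = 5.98.
Posterior ∝ θ^(−3) · θ^(−8) = θ^(−11) on θ ≥ max(2.6, 5.98) = 5.98.
This density is strictly decreasing in θ, so the posterior mode lies at the lower boundary of the support.

θ̂_MAP = 5.98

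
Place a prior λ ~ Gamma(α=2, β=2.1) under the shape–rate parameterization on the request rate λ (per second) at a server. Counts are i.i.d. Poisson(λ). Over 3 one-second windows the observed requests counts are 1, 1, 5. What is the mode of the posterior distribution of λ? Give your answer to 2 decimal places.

λ̂_MAP = 1.57

Σxᵢ = 1+1+5 = 7, with n = 3.
Posterior ∝ λe^(−2.1λ) · λ^7e^(−3λ) = λ^8e^(−5.1λ), i.e. Gamma(shape=9, rate=5.1).
The mode of a Gamma(a, b) with a ≥ 1 (shape–rate) is (a−1)/b = 8/5.1 ≈ 1.57.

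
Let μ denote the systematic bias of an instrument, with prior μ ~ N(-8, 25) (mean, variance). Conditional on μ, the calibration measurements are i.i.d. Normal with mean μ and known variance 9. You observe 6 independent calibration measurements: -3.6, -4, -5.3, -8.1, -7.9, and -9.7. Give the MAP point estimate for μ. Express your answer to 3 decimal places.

μ̂_MAP = -6.522

n = 6; x̄ = ((-3.6) + (-4) + (-5.3) + (-8.1) + (-7.9) + (-9.7))/6 = -38.6/6 = -193/30 ≈ -6.4333.
For a Normal prior and Normal likelihood with known variance, the posterior is Normal; its mode equals its mean, the precision-weighted average.
Prior precision 1/σ₀² = 1/25 = 0.04; data precision n/σ² = 6/9 = 2/3.
μ̂ = (0.04·(-8) + (2/3)·(-193/30)) / (0.04 + 2/3) = (-1037/225)/(53/75) = -1037/159 ≈ -6.522.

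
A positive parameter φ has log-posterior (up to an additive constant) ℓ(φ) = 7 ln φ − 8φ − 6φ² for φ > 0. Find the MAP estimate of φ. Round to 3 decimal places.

φ̂_MAP = 0.500

ℓ'(φ) = 7/φ − 8 − 12φ. Setting this to zero and multiplying by φ: 12φ² + 8φ − 7 = 0.
φ = (−8 + √(8² + 4·12·7)) / (2·12) = (−8 + √400) / 24 = (−8 + 20)/24 = 1/2.
ℓ''(φ) = −7/φ² − 12 < 0, confirming a maximum.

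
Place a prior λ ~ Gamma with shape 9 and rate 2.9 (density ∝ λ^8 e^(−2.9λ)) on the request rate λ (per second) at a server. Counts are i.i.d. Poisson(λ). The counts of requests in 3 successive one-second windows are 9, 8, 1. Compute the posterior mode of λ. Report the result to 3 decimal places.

λ̂_MAP = 4.407

Σxᵢ = 9+8+1 = 18, with n = 3.
Posterior ∝ λ^8e^(−2.9λ) · λ^18e^(−3λ) = λ^26e^(−5.9λ), i.e. Gamma(shape=27, rate=5.9).
The mode of a Gamma(a, b) with a ≥ 1 (shape–rate) is (a−1)/b = 26/5.9 ≈ 4.407.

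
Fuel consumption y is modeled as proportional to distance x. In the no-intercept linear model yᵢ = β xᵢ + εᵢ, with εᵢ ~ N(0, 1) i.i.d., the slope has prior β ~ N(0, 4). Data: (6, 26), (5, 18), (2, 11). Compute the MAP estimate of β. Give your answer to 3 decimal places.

β̂_MAP = 4.107

log p(β | y) = −Σ(yᵢ − βxᵢ)²/(2·1) − β²/(2·4) + const.
Setting the derivative to zero: Σxᵢ(yᵢ − βxᵢ)/1 − β/4 = 0, so β = Σxᵢyᵢ / (Σxᵢ² + σ²/τ²).
Σxᵢyᵢ = 6·26 + 5·18 + 2·11 = 268; Σxᵢ² = 65; σ²/τ² = 0.25.
β̂_MAP = 268 / (65 + 0.25) = 268/65.25 ≈ 4.107.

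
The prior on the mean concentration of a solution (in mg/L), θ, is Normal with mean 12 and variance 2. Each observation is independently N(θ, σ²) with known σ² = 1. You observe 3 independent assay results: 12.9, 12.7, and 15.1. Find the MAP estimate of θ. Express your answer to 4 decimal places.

θ̂_MAP = 13.3429

n = 3; x̄ = (12.9 + 12.7 + 15.1)/3 = 40.7/3 = 407/30 ≈ 13.5667.
For a Normal prior and Normal likelihood with known variance, the posterior is Normal; its mode equals its mean, the precision-weighted average.
Prior precision 1/σ₀² = 1/2 = 0.5; data precision n/σ² = 3/1 = 3.
θ̂ = (0.5·12 + 3·(407/30)) / (0.5 + 3) = 46.7/3.5 = 467/35 ≈ 13.3429.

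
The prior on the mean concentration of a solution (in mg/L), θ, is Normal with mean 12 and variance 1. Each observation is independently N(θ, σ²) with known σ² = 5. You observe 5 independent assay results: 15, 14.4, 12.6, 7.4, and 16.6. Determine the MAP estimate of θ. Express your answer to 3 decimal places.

n = 5; x̄ = (15 + 14.4 + 12.6 + 7.4 + 16.6)/5 = 66/5 = 13.2.
For a Normal prior and Normal likelihood with known variance, the posterior is Normal; its mode equals its mean, the precision-weighted average.
Prior precision 1/σ₀² = 1/1 = 1; data precision n/σ² = 5/5 = 1.
θ̂ = (1·12 + 1·13.2) / (1 + 1) = 25.2/2 = 12.600.

θ̂_MAP = 12.600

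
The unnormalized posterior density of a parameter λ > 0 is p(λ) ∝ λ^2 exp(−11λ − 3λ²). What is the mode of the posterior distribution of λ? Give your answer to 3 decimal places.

λ̂_MAP = 0.167

ℓ'(λ) = 2/λ − 11 − 6λ. Setting this to zero and multiplying by λ: 6λ² + 11λ − 2 = 0.
λ = (−11 + √(11² + 4·6·2)) / (2·6) = (−11 + √169) / 12 = (−11 + 13)/12 = 1/6.
ℓ''(λ) = −2/λ² − 6 < 0, confirming a maximum.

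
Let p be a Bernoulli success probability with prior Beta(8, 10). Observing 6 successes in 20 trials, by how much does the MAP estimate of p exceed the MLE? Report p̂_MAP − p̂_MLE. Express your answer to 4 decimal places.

Posterior is Beta(14, 24); MAP = (14−1)/(38−2) = 13/36 ≈ 0.36111.
MLE ignores the prior: p̂_MLE = k/n = 6/20 ≈ 0.30000.
Difference = 13/36 − 6/20 = 11/180 ≈ 0.0611.

MAP − MLE = 0.0611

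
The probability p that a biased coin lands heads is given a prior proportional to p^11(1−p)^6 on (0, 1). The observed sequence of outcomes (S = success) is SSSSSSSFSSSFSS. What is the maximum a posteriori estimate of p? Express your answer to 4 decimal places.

The prior density ∝ p^11(1−p)^6 is the kernel of Beta(12, 7).
Data: 12 successes in 14 trials (from the sequence). The binomial likelihood contributes p^12(1−p)^2, so the posterior is Beta(12+12, 7+2) = Beta(24, 9).
For Beta(a, b) with a, b > 1 the mode is (a−1)/(a+b−2) = 23/31 ≈ 0.7419.

p̂_MAP = 0.7419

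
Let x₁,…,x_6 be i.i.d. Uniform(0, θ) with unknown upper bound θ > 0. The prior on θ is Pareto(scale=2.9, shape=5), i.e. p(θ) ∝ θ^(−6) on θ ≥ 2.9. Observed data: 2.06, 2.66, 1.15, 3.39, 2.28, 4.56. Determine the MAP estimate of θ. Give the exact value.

θ̂_MAP = 4.56

The Uniform(0, θ) likelihood is θ^(−n) for θ ≥ max(xᵢ), zero otherwise. Here max(xᵢ) = 4.56.
Posterior ∝ θ^(−6) · θ^(−6) = θ^(−12) on θ ≥ max(2.9, 4.56) = 4.56.
This density is strictly decreasing in θ, so the posterior mode lies at the lower boundary of the support.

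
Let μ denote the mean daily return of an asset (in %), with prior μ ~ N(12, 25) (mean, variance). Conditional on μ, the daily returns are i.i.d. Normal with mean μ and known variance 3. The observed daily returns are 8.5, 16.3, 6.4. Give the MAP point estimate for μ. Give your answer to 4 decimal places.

μ̂_MAP = 10.4615

n = 3; x̄ = (8.5 + 16.3 + 6.4)/3 = 31.2/3 = 10.4.
For a Normal prior and Normal likelihood with known variance, the posterior is Normal; its mode equals its mean, the precision-weighted average.
Prior precision 1/σ₀² = 1/25 = 0.04; data precision n/σ² = 3/3 = 1.
μ̂ = (0.04·12 + 1·10.4) / (0.04 + 1) = 10.88/1.04 = 136/13 ≈ 10.4615.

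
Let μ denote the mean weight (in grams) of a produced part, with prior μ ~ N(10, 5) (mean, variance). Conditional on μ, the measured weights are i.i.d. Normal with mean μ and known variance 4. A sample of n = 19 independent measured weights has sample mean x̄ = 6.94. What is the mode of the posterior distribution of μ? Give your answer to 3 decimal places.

μ̂_MAP = 7.064

n = 19, x̄ = 6.94.
For a Normal prior and Normal likelihood with known variance, the posterior is Normal; its mode equals its mean, the precision-weighted average.
Prior precision 1/σ₀² = 1/5 = 0.2; data precision n/σ² = 19/4 = 4.75.
μ̂ = (0.2·10 + 4.75·6.94) / (0.2 + 4.75) = 34.965/4.95 = 777/110 ≈ 7.064.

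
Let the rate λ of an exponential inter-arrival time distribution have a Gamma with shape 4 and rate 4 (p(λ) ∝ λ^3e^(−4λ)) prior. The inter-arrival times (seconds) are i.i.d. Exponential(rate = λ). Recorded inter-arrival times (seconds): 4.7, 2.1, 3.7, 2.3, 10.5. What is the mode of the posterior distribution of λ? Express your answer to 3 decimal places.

λ̂_MAP = 0.293

The Exponential(rate=λ) likelihood is ∝ λ^n e^(−λΣtᵢ). Here n = 5 and Σtᵢ = 4.7 + 2.1 + 3.7 + 2.3 + 10.5 = 23.3.
Posterior ∝ λ^3e^(−4λ) · λ^5e^(−23.3λ) = λ^8e^(−27.3λ), i.e. Gamma(9, 27.3).
Mode = (a−1)/b = 8/27.3 ≈ 0.293.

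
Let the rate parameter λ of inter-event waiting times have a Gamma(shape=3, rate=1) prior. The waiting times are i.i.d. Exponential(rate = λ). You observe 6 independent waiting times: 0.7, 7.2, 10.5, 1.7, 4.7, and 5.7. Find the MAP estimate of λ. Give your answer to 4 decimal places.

The Exponential(rate=λ) likelihood is ∝ λ^n e^(−λΣtᵢ). Here n = 6 and Σtᵢ = 0.7 + 7.2 + 10.5 + 1.7 + 4.7 + 5.7 = 30.5.
Posterior ∝ λ^2e^(−1λ) · λ^6e^(−30.5λ) = λ^8e^(−31.5λ), i.e. Gamma(9, 31.5).
Mode = (a−1)/b = 8/31.5 ≈ 0.2540.

λ̂_MAP = 0.2540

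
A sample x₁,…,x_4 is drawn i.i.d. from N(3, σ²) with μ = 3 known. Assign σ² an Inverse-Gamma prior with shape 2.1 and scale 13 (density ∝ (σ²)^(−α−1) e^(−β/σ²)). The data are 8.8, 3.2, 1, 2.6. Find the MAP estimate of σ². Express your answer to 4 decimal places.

Sum of squared deviations about the known mean: SS = (8.8−3)² + (3.2−3)² + (1−3)² + (2.6−3)² = 37.84.
The Normal likelihood contributes (σ²)^(−n/2) exp(−SS/(2σ²)), so the posterior is Inverse-Gamma(α + n/2, β + SS/2) = Inverse-Gamma(4.1, 31.92).
The mode of Inverse-Gamma(a, b) is b/(a+1) = 31.92/5.1 ≈ 6.2588.

σ̂²_MAP = 6.2588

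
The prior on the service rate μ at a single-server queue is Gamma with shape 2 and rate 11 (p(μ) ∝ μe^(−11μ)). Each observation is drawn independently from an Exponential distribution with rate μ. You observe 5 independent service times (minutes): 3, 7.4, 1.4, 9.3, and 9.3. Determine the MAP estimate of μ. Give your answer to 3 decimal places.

The Exponential(rate=μ) likelihood is ∝ μ^n e^(−μΣtᵢ). Here n = 5 and Σtᵢ = 3 + 7.4 + 1.4 + 9.3 + 9.3 = 30.4.
Posterior ∝ μe^(−11μ) · μ^5e^(−30.4μ) = μ^6e^(−41.4μ), i.e. Gamma(7, 41.4).
Mode = (a−1)/b = 6/41.4 ≈ 0.145.

μ̂_MAP = 0.145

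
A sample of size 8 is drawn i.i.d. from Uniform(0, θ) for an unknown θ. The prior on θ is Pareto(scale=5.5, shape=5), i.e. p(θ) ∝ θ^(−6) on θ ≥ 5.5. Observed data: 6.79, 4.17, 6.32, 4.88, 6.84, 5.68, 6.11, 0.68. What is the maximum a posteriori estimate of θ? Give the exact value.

The Uniform(0, θ) likelihood is θ^(−n) for θ ≥ max(xᵢ), zero otherwise. Here max(xᵢ) = 6.84.
Posterior ∝ θ^(−6) · θ^(−8) = θ^(−14) on θ ≥ max(5.5, 6.84) = 6.84.
This density is strictly decreasing in θ, so the posterior mode lies at the lower boundary of the support.

θ̂_MAP = 6.84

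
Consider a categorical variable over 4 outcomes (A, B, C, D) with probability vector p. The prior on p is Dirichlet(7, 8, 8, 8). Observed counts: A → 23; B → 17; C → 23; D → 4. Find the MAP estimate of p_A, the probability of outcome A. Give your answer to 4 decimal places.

MAP estimate of p_A = 0.3085

The posterior is Dirichlet(αᵢ + nᵢ) = Dirichlet(30, 25, 31, 12).
For a Dirichlet(a₁,…,a_K) with all aᵢ > 1, the mode has j-th component (aⱼ − 1)/(Σaᵢ − K).
Here Σaᵢ = 98 and K = 4, so p_A = (30 − 1)/(98 − 4) = 29/94 ≈ 0.3085.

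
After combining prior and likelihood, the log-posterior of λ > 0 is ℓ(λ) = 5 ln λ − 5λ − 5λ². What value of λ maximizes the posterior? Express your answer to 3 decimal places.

λ̂_MAP = 0.500

ℓ'(λ) = 5/λ − 5 − 10λ. Setting this to zero and multiplying by λ: 10λ² + 5λ − 5 = 0.
λ = (−5 + √(5² + 4·10·5)) / (2·10) = (−5 + √225) / 20 = (−5 + 15)/20 = 1/2.
ℓ''(λ) = −5/λ² − 10 < 0, confirming a maximum.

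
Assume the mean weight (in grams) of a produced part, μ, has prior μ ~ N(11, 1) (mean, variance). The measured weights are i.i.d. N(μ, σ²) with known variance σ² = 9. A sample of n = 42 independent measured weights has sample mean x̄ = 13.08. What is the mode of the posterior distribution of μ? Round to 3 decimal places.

μ̂_MAP = 12.713

n = 42, x̄ = 13.08.
For a Normal prior and Normal likelihood with known variance, the posterior is Normal; its mode equals its mean, the precision-weighted average.
Prior precision 1/σ₀² = 1/1 = 1; data precision n/σ² = 42/9 = 14/3.
μ̂ = (1·11 + (14/3)·13.08) / (1 + 14/3) = 72.04/(17/3) = 5403/425 ≈ 12.713.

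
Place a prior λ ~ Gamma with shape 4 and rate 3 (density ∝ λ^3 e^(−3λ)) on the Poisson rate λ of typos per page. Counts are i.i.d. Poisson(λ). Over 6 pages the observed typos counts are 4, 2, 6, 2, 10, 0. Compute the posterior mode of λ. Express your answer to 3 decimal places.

λ̂_MAP = 3.000

Σxᵢ = 4+2+6+2+10+0 = 24, with n = 6.
Posterior ∝ λ^3e^(−3λ) · λ^24e^(−6λ) = λ^27e^(−9λ), i.e. Gamma(shape=28, rate=9).
The mode of a Gamma(a, b) with a ≥ 1 (shape–rate) is (a−1)/b = 27/9 ≈ 3.000.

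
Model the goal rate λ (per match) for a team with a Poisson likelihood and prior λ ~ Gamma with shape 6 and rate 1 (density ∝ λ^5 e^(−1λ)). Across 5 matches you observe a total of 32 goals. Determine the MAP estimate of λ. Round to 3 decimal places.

λ̂_MAP = 6.167

Σxᵢ = 32, n = 5.
Posterior ∝ λ^5e^(−1λ) · λ^32e^(−5λ) = λ^37e^(−6λ), i.e. Gamma(shape=38, rate=6).
The mode of a Gamma(a, b) with a ≥ 1 (shape–rate) is (a−1)/b = 37/6 ≈ 6.167.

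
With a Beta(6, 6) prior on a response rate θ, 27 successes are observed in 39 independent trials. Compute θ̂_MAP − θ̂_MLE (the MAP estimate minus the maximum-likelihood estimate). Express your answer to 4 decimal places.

Posterior is Beta(33, 18); MAP = (33−1)/(51−2) = 32/49 ≈ 0.65306.
MLE ignores the prior: θ̂_MLE = k/n = 27/39 ≈ 0.69231.
Difference = 32/49 − 27/39 = -25/637 ≈ -0.0392.

MAP − MLE = -0.0392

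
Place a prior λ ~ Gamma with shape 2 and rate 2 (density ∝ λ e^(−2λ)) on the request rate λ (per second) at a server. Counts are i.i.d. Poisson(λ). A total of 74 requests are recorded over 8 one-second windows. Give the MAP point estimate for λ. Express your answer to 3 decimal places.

Σxᵢ = 74, n = 8.
Posterior ∝ λe^(−2λ) · λ^74e^(−8λ) = λ^75e^(−10λ), i.e. Gamma(shape=76, rate=10).
The mode of a Gamma(a, b) with a ≥ 1 (shape–rate) is (a−1)/b = 75/10 ≈ 7.500.

λ̂_MAP = 7.500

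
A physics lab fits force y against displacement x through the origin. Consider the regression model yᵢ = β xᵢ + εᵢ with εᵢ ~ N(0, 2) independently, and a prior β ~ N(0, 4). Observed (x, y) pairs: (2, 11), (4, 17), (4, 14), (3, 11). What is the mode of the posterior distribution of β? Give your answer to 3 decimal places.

β̂_MAP = 3.934

log p(β | y) = −Σ(yᵢ − βxᵢ)²/(2·2) − β²/(2·4) + const.
Setting the derivative to zero: Σxᵢ(yᵢ − βxᵢ)/2 − β/4 = 0, so β = Σxᵢyᵢ / (Σxᵢ² + σ²/τ²).
Σxᵢyᵢ = 2·11 + 4·17 + 4·14 + 3·11 = 179; Σxᵢ² = 45; σ²/τ² = 0.5.
β̂_MAP = 179 / (45 + 0.5) = 179/45.5 ≈ 3.934.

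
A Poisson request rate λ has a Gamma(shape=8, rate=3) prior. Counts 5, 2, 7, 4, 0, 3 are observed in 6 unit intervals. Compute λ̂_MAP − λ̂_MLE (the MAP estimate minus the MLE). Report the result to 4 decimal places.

MAP − MLE = -0.3889

Σxᵢ = 21. Posterior is Gamma(29, 9); MAP = (29−1)/9 = 28/9 ≈ 3.11111.
MLE = x̄ = 21/6 ≈ 3.50000.
Difference = 28/9 − 21/6 = -7/18 ≈ -0.3889.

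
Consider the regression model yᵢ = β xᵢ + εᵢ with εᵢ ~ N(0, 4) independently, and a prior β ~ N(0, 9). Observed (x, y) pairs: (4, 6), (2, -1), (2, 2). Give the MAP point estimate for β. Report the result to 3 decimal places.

log p(β | y) = −Σ(yᵢ − βxᵢ)²/(2·4) − β²/(2·9) + const.
Setting the derivative to zero: Σxᵢ(yᵢ − βxᵢ)/4 − β/9 = 0, so β = Σxᵢyᵢ / (Σxᵢ² + σ²/τ²).
Σxᵢyᵢ = 4·6 + 2·(-1) + 2·2 = 26; Σxᵢ² = 24; σ²/τ² = 4/9.
β̂_MAP = 26 / (24 + 4/9) = 26/(220/9) = 117/110 ≈ 1.064.

β̂_MAP = 1.064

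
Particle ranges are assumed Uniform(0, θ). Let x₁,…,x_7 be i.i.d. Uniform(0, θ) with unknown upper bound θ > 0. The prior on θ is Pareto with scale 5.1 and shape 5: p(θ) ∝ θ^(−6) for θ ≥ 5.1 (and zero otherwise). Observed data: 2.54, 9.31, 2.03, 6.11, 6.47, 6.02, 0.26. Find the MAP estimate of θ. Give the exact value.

θ̂_MAP = 9.31

The Uniform(0, θ) likelihood is θ^(−n) for θ ≥ max(xᵢ), zero otherwise. Here max(xᵢ) = 9.31.
Posterior ∝ θ^(−6) · θ^(−7) = θ^(−13) on θ ≥ max(5.1, 9.31) = 9.31.
This density is strictly decreasing in θ, so the posterior mode lies at the lower boundary of the support.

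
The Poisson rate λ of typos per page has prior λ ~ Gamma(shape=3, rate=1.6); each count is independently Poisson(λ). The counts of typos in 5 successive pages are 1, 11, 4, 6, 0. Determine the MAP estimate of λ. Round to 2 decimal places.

λ̂_MAP = 3.64

Σxᵢ = 1+11+4+6+0 = 22, with n = 5.
Posterior ∝ λ^2e^(−1.6λ) · λ^22e^(−5λ) = λ^24e^(−6.6λ), i.e. Gamma(shape=25, rate=6.6).
The mode of a Gamma(a, b) with a ≥ 1 (shape–rate) is (a−1)/b = 24/6.6 ≈ 3.64.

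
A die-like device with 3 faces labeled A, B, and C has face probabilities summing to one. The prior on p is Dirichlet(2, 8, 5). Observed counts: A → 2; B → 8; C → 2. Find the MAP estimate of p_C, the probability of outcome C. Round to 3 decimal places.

MAP estimate of p_C = 0.250

The posterior is Dirichlet(αᵢ + nᵢ) = Dirichlet(4, 16, 7).
For a Dirichlet(a₁,…,a_K) with all aᵢ > 1, the mode has j-th component (aⱼ − 1)/(Σaᵢ − K).
Here Σaᵢ = 27 and K = 3, so p_C = (7 − 1)/(27 − 3) = 6/24 ≈ 0.250.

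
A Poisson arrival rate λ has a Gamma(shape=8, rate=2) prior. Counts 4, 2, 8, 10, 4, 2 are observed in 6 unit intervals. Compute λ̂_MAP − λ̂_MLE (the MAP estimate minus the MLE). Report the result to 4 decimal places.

Σxᵢ = 30. Posterior is Gamma(38, 8); MAP = (38−1)/8 = 37/8 ≈ 4.62500.
MLE = x̄ = 30/6 ≈ 5.00000.
Difference = 37/8 − 30/6 = -3/8 ≈ -0.3750.

MAP − MLE = -0.3750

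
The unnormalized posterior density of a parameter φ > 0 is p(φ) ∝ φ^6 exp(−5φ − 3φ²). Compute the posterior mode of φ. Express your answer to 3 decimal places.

φ̂_MAP = 0.667

ℓ'(φ) = 6/φ − 5 − 6φ. Setting this to zero and multiplying by φ: 6φ² + 5φ − 6 = 0.
φ = (−5 + √(5² + 4·6·6)) / (2·6) = (−5 + √169) / 12 = (−5 + 13)/12 = 2/3.
ℓ''(φ) = −6/φ² − 6 < 0, confirming a maximum.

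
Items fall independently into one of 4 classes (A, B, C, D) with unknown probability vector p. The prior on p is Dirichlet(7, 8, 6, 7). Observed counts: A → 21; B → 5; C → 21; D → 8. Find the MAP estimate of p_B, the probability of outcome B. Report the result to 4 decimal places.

The posterior is Dirichlet(αᵢ + nᵢ) = Dirichlet(28, 13, 27, 15).
For a Dirichlet(a₁,…,a_K) with all aᵢ > 1, the mode has j-th component (aⱼ − 1)/(Σaᵢ − K).
Here Σaᵢ = 83 and K = 4, so p_B = (13 − 1)/(83 − 4) = 12/79 ≈ 0.1519.

MAP estimate of p_B = 0.1519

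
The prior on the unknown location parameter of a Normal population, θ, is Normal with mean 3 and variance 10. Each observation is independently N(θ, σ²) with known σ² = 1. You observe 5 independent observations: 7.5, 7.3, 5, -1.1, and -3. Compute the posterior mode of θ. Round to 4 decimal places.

n = 5; x̄ = (7.5 + 7.3 + 5 + (-1.1) + (-3))/5 = 15.7/5 = 3.14.
For a Normal prior and Normal likelihood with known variance, the posterior is Normal; its mode equals its mean, the precision-weighted average.
Prior precision 1/σ₀² = 1/10 = 0.1; data precision n/σ² = 5/1 = 5.
θ̂ = (0.1·3 + 5·3.14) / (0.1 + 5) = 16/5.1 = 160/51 ≈ 3.1373.

θ̂_MAP = 3.1373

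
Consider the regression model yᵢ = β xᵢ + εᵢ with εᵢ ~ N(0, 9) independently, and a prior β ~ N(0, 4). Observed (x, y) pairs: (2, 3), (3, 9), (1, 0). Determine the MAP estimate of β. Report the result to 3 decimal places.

log p(β | y) = −Σ(yᵢ − βxᵢ)²/(2·9) − β²/(2·4) + const.
Setting the derivative to zero: Σxᵢ(yᵢ − βxᵢ)/9 − β/4 = 0, so β = Σxᵢyᵢ / (Σxᵢ² + σ²/τ²).
Σxᵢyᵢ = 2·3 + 3·9 + 1·0 = 33; Σxᵢ² = 14; σ²/τ² = 2.25.
β̂_MAP = 33 / (14 + 2.25) = 33/16.25 ≈ 2.031.

β̂_MAP = 2.031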